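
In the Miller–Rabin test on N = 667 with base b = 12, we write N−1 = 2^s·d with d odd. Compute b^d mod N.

302

667 − 1 = 666 = 2^1 · 333, so d = 333.
12^1 ≡ 12 (mod 667)
12^2 ≡ 12^2 = 144 ≡ 144 (mod 667)
12^4 ≡ 144^2 = 20736 ≡ 59 (mod 667)
12^8 ≡ 59^2 = 3481 ≡ 146 (mod 667)
12^16 ≡ 146^2 = 21316 ≡ 639 (mod 667)
12^32 ≡ 639^2 = 408321 ≡ 117 (mod 667)
12^64 ≡ 117^2 = 13689 ≡ 349 (mod 667)
12^128 ≡ 349^2 = 121801 ≡ 407 (mod 667)
12^256 ≡ 407^2 = 165649 ≡ 233 (mod 667)
333 = 256 + 64 + 8 + 4 + 1 in binary powers of 2.
So 12^333 ≡ 233 · 349 · 146 · 59 · 12 ≡ 302 (mod 667).
Squaring chain: 302; never reaches −1, so base 12 is a Miller–Rabin witness that 667 is composite.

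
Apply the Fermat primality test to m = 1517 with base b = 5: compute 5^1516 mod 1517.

5^1 ≡ 5 (mod 1517)
5^2 ≡ 5^2 = 25 ≡ 25 (mod 1517)
5^4 ≡ 25^2 = 625 ≡ 625 (mod 1517)
5^8 ≡ 625^2 = 390625 ≡ 756 (mod 1517)
5^16 ≡ 756^2 = 571536 ≡ 1144 (mod 1517)
5^32 ≡ 1144^2 = 1308736 ≡ 1082 (mod 1517)
5^64 ≡ 1082^2 = 1170724 ≡ 1117 (mod 1517)
5^128 ≡ 1117^2 = 1247689 ≡ 715 (mod 1517)
5^256 ≡ 715^2 = 511225 ≡ 1513 (mod 1517)
5^512 ≡ 1513^2 = 2289169 ≡ 16 (mod 1517)
5^1024 ≡ 16^2 = 256 ≡ 256 (mod 1517)
1516 = 1024 + 256 + 128 + 64 + 32 + 8 + 4 in binary powers of 2.
So 5^1516 ≡ 256 · 1513 · 715 · 1117 · 1082 · 756 · 625 ≡ 1513 (mod 1517).
Since 1513 ≠ 1, base 5 is a Fermat witness: 1517 is composite.

1513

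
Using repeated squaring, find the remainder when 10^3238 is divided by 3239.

3091

10^1 ≡ 10 (mod 3239)
10^2 ≡ 10^2 = 100 ≡ 100 (mod 3239)
10^4 ≡ 100^2 = 10000 ≡ 283 (mod 3239)
10^8 ≡ 283^2 = 80089 ≡ 2353 (mod 3239)
10^16 ≡ 2353^2 = 5536609 ≡ 1158 (mod 3239)
10^32 ≡ 1158^2 = 1340964 ≡ 18 (mod 3239)
10^64 ≡ 18^2 = 324 ≡ 324 (mod 3239)
10^128 ≡ 324^2 = 104976 ≡ 1328 (mod 3239)
10^256 ≡ 1328^2 = 1763584 ≡ 1568 (mod 3239)
10^512 ≡ 1568^2 = 2458624 ≡ 223 (mod 3239)
10^1024 ≡ 223^2 = 49729 ≡ 1144 (mod 3239)
10^2048 ≡ 1144^2 = 1308736 ≡ 180 (mod 3239)
3238 = 2048 + 1024 + 128 + 32 + 4 + 2 in binary powers of 2.
So 10^3238 ≡ 180 · 1144 · 1328 · 18 · 283 · 100 ≡ 3091 (mod 3239).
Since 3091 ≠ 1, base 10 is a Fermat witness: 3239 is composite.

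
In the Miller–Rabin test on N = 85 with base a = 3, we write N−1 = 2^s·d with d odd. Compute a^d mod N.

73

85 − 1 = 84 = 2^2 · 21, so d = 21.
3^1 ≡ 3 (mod 85)
3^2 ≡ 3^2 = 9 ≡ 9 (mod 85)
3^4 ≡ 9^2 = 81 ≡ 81 (mod 85)
3^8 ≡ 81^2 = 6561 ≡ 16 (mod 85)
3^16 ≡ 16^2 = 256 ≡ 1 (mod 85)
21 = 16 + 4 + 1 in binary powers of 2.
So 3^21 ≡ 1 · 81 · 3 ≡ 73 (mod 85).
Squaring chain: 73 → 59; never reaches −1, so base 3 is a Miller–Rabin witness that 85 is composite.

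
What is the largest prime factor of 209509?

67

209509 = 53 · 3953
3953 = 59 · 67
67 is prime.
So 209509 = 53 · 59 · 67; the largest prime factor is 67.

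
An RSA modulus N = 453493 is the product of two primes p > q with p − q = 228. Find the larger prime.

797

Since p = q + 228, we have 453493 = q(q + 228), so q² + 228q − 453493 = 0.
Discriminant: 228² + 4·453493 = 51984 + 1813972 = 1865956; √1865956 = 1366.
q = (−228 + 1366)/2 = 569, and p = q + 228 = 797.
Check: 569 · 797 = 453493.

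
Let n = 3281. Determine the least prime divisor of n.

3281 is odd.
Digit sum 14, not divisible by 3.
Ends in 1: not divisible by 5.
7: 3281 = 7·468 + 5
11: 3281 = 11·298 + 3
13: 3281 = 13·252 + 5
17: 3281 = 17·193

17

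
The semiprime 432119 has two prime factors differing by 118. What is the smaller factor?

Since p = q + 118, we have 432119 = q(q + 118), so q² + 118q − 432119 = 0.
Discriminant: 118² + 4·432119 = 13924 + 1728476 = 1742400; √1742400 = 1320.
q = (−118 + 1320)/2 = 601, and p = q + 118 = 719.
Check: 601 · 719 = 432119.

601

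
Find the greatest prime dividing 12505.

12505 = 5 · 2501
2501 = 41 · 61
61 is prime.
So 12505 = 5 · 41 · 61; the largest prime factor is 61.

61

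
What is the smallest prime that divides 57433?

57433 is odd.
Digit sum 22, not divisible by 3.
Ends in 3: not divisible by 5.
7: 57433 = 7·8204 + 5
11: 57433 = 11·5221 + 2
13: 57433 = 13·4417 + 12
17: 57433 = 17·3378 + 7
19: 57433 = 19·3022 + 15
23: 57433 = 23·2497 + 2
29: 57433 = 29·1980 + 13
31: 57433 = 31·1852 + 21
37: 57433 = 37·1552 + 9
41: 57433 = 41·1400 + 33
43: 57433 = 43·1335 + 28
47: 57433 = 47·1221 + 46
53: 57433 = 53·1083 + 34
59: 57433 = 59·973 + 26
61: 57433 = 61·941 + 32
67: 57433 = 67·857 + 14
71: 57433 = 71·808 + 65
73: 57433 = 73·786 + 55
79: 57433 = 79·727

79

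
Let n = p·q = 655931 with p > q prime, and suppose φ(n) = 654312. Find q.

φ(n) = (p−1)(q−1) = n − (p+q) + 1, so p + q = 655931 − 654312 + 1 = 1620.
p and q are the roots of t² − 1620t + 655931 = 0.
Discriminant: 1620² − 4·655931 = 2624400 − 2623724 = 676; √676 = 26.
q = (1620 − 26)/2 = 797, p = (1620 + 26)/2 = 823.
Check: 797 · 823 = 655931.

797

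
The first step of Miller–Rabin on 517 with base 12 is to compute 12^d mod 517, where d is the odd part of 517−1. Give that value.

166

517 − 1 = 516 = 2^2 · 129, so d = 129.
12^1 ≡ 12 (mod 517)
12^2 ≡ 12^2 = 144 ≡ 144 (mod 517)
12^4 ≡ 144^2 = 20736 ≡ 56 (mod 517)
12^8 ≡ 56^2 = 3136 ≡ 34 (mod 517)
12^16 ≡ 34^2 = 1156 ≡ 122 (mod 517)
12^32 ≡ 122^2 = 14884 ≡ 408 (mod 517)
12^64 ≡ 408^2 = 166464 ≡ 507 (mod 517)
12^128 ≡ 507^2 = 257049 ≡ 100 (mod 517)
129 = 128 + 1 in binary powers of 2.
So 12^129 ≡ 100 · 12 ≡ 166 (mod 517).
Squaring chain: 166 → 155; never reaches −1, so base 12 is a Miller–Rabin witness that 517 is composite.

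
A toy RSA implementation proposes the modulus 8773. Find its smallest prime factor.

31

8773 is odd.
Digit sum 25, not divisible by 3.
Ends in 3: not divisible by 5.
7: 8773 = 7·1253 + 2
11: 8773 = 11·797 + 6
13: 8773 = 13·674 + 11
17: 8773 = 17·516 + 1
19: 8773 = 19·461 + 14
23: 8773 = 23·381 + 10
29: 8773 = 29·302 + 15
31: 8773 = 31·283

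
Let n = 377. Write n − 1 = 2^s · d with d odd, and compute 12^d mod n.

220

377 − 1 = 376 = 2^3 · 47, so d = 47.
12^1 ≡ 12 (mod 377)
12^2 ≡ 12^2 = 144 ≡ 144 (mod 377)
12^4 ≡ 144^2 = 20736 ≡ 1 (mod 377)
12^8 ≡ 1^2 = 1 ≡ 1 (mod 377)
12^16 ≡ 1^2 = 1 ≡ 1 (mod 377)
12^32 ≡ 1^2 = 1 ≡ 1 (mod 377)
47 = 32 + 8 + 4 + 2 + 1 in binary powers of 2.
So 12^47 ≡ 1 · 1 · 1 · 144 · 12 ≡ 220 (mod 377).
Squaring chain: 220 → 144 → 1; never reaches −1, so base 12 is a Miller–Rabin witness that 377 is composite.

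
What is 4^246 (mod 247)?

235

4^1 ≡ 4 (mod 247)
4^2 ≡ 4^2 = 16 ≡ 16 (mod 247)
4^4 ≡ 16^2 = 256 ≡ 9 (mod 247)
4^8 ≡ 9^2 = 81 ≡ 81 (mod 247)
4^16 ≡ 81^2 = 6561 ≡ 139 (mod 247)
4^32 ≡ 139^2 = 19321 ≡ 55 (mod 247)
4^64 ≡ 55^2 = 3025 ≡ 61 (mod 247)
4^128 ≡ 61^2 = 3721 ≡ 16 (mod 247)
246 = 128 + 64 + 32 + 16 + 4 + 2 in binary powers of 2.
So 4^246 ≡ 16 · 61 · 55 · 139 · 9 · 16 ≡ 235 (mod 247).
Since 235 ≠ 1, base 4 is a Fermat witness: 247 is composite.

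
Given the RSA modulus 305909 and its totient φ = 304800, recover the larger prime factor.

601

φ(n) = (p−1)(q−1) = n − (p+q) + 1, so p + q = 305909 − 304800 + 1 = 1110.
p and q are the roots of t² − 1110t + 305909 = 0.
Discriminant: 1110² − 4·305909 = 1232100 − 1223636 = 8464; √8464 = 92.
q = (1110 − 92)/2 = 509, p = (1110 + 92)/2 = 601.
Check: 509 · 601 = 305909.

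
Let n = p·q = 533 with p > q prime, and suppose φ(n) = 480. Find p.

41

φ(n) = (p−1)(q−1) = n − (p+q) + 1, so p + q = 533 − 480 + 1 = 54.
p and q are the roots of t² − 54t + 533 = 0.
Discriminant: 54² − 4·533 = 2916 − 2132 = 784; √784 = 28.
q = (54 − 28)/2 = 13, p = (54 + 28)/2 = 41.
Check: 13 · 41 = 533.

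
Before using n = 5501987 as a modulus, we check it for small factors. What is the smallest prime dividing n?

83

5501987 is odd.
Digit sum 35, not divisible by 3.
Ends in 7: not divisible by 5.
7: 5501987 = 7·785998 + 1
11: 5501987 = 11·500180 + 7
13: 5501987 = 13·423229 + 10
17: 5501987 = 17·323646 + 5
19: 5501987 = 19·289578 + 5
23: 5501987 = 23·239216 + 19
29: 5501987 = 29·189723 + 20
31: 5501987 = 31·177483 + 14
37: 5501987 = 37·148702 + 13
41: 5501987 = 41·134194 + 33
43: 5501987 = 43·127953 + 8
47: 5501987 = 47·117063 + 26
53: 5501987 = 53·103811 + 4
59: 5501987 = 59·93254 + 1
61: 5501987 = 61·90196 + 31
67: 5501987 = 67·82119 + 14
71: 5501987 = 71·77492 + 55
73: 5501987 = 73·75369 + 50
79: 5501987 = 79·69645 + 32
83: 5501987 = 83·66289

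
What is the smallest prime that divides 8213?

8213 is odd.
Digit sum 14, not divisible by 3.
Ends in 3: not divisible by 5.
7: 8213 = 7·1173 + 2
11: 8213 = 11·746 + 7
13: 8213 = 13·631 + 10
17: 8213 = 17·483 + 2
19: 8213 = 19·432 + 5
23: 8213 = 23·357 + 2
29: 8213 = 29·283 + 6
31: 8213 = 31·264 + 29
37: 8213 = 37·221 + 36
41: 8213 = 41·200 + 13
43: 8213 = 43·191

43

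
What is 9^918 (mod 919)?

9^1 ≡ 9 (mod 919)
9^2 ≡ 9^2 = 81 ≡ 81 (mod 919)
9^4 ≡ 81^2 = 6561 ≡ 128 (mod 919)
9^8 ≡ 128^2 = 16384 ≡ 761 (mod 919)
9^16 ≡ 761^2 = 579121 ≡ 151 (mod 919)
9^32 ≡ 151^2 = 22801 ≡ 745 (mod 919)
9^64 ≡ 745^2 = 555025 ≡ 868 (mod 919)
9^128 ≡ 868^2 = 753424 ≡ 763 (mod 919)
9^256 ≡ 763^2 = 582169 ≡ 442 (mod 919)
9^512 ≡ 442^2 = 195364 ≡ 536 (mod 919)
918 = 512 + 256 + 128 + 16 + 4 + 2 in binary powers of 2.
So 9^918 ≡ 536 · 442 · 763 · 151 · 128 · 81 ≡ 1 (mod 919).
Since the result is 1, base 9 gives no evidence that 919 is composite.

1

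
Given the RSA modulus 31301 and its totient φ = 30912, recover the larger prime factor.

277

φ(n) = (p−1)(q−1) = n − (p+q) + 1, so p + q = 31301 − 30912 + 1 = 390.
p and q are the roots of t² − 390t + 31301 = 0.
Discriminant: 390² − 4·31301 = 152100 − 125204 = 26896; √26896 = 164.
q = (390 − 164)/2 = 113, p = (390 + 164)/2 = 277.
Check: 113 · 277 = 31301.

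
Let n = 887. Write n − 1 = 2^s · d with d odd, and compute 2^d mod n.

1

887 − 1 = 886 = 2^1 · 443, so d = 443.
2^1 ≡ 2 (mod 887)
2^2 ≡ 2^2 = 4 ≡ 4 (mod 887)
2^4 ≡ 4^2 = 16 ≡ 16 (mod 887)
2^8 ≡ 16^2 = 256 ≡ 256 (mod 887)
2^16 ≡ 256^2 = 65536 ≡ 785 (mod 887)
2^32 ≡ 785^2 = 616225 ≡ 647 (mod 887)
2^64 ≡ 647^2 = 418609 ≡ 832 (mod 887)
2^128 ≡ 832^2 = 692224 ≡ 364 (mod 887)
2^256 ≡ 364^2 = 132496 ≡ 333 (mod 887)
443 = 256 + 128 + 32 + 16 + 8 + 2 + 1 in binary powers of 2.
So 2^443 ≡ 333 · 364 · 647 · 785 · 256 · 4 · 2 ≡ 1 (mod 887).
Since 2^d ≡ 1 (mod 887), base 2 does not prove 887 composite.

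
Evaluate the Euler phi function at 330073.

310464

Factor: 330073 = 23 · 113 · 127.
φ(330073) = (23−1) · (113−1) · (127−1) = 22 · 112 · 126 = 310464.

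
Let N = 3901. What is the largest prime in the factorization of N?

83

3901 = 47 · 83
83 is prime.
So 3901 = 47 · 83; the largest prime factor is 83.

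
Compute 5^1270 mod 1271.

5^1 ≡ 5 (mod 1271)
5^2 ≡ 5^2 = 25 ≡ 25 (mod 1271)
5^4 ≡ 25^2 = 625 ≡ 625 (mod 1271)
5^8 ≡ 625^2 = 390625 ≡ 428 (mod 1271)
5^16 ≡ 428^2 = 183184 ≡ 160 (mod 1271)
5^32 ≡ 160^2 = 25600 ≡ 180 (mod 1271)
5^64 ≡ 180^2 = 32400 ≡ 625 (mod 1271)
5^128 ≡ 625^2 = 390625 ≡ 428 (mod 1271)
5^256 ≡ 428^2 = 183184 ≡ 160 (mod 1271)
5^512 ≡ 160^2 = 25600 ≡ 180 (mod 1271)
5^1024 ≡ 180^2 = 32400 ≡ 625 (mod 1271)
1270 = 1024 + 128 + 64 + 32 + 16 + 4 + 2 in binary powers of 2.
So 5^1270 ≡ 625 · 428 · 625 · 180 · 160 · 625 · 25 ≡ 532 (mod 1271).
Since 532 ≠ 1, base 5 is a Fermat witness: 1271 is composite.

532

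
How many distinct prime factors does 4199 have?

3

4199 = 13 · 323
323 = 17 · 19
4199 = 13 · 17 · 19, which has 3 distinct prime factors.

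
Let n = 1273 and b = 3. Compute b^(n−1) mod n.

828

3^1 ≡ 3 (mod 1273)
3^2 ≡ 3^2 = 9 ≡ 9 (mod 1273)
3^4 ≡ 9^2 = 81 ≡ 81 (mod 1273)
3^8 ≡ 81^2 = 6561 ≡ 196 (mod 1273)
3^16 ≡ 196^2 = 38416 ≡ 226 (mod 1273)
3^32 ≡ 226^2 = 51076 ≡ 156 (mod 1273)
3^64 ≡ 156^2 = 24336 ≡ 149 (mod 1273)
3^128 ≡ 149^2 = 22201 ≡ 560 (mod 1273)
3^256 ≡ 560^2 = 313600 ≡ 442 (mod 1273)
3^512 ≡ 442^2 = 195364 ≡ 595 (mod 1273)
3^1024 ≡ 595^2 = 354025 ≡ 131 (mod 1273)
1272 = 1024 + 128 + 64 + 32 + 16 + 8 in binary powers of 2.
So 3^1272 ≡ 131 · 560 · 149 · 156 · 226 · 196 ≡ 828 (mod 1273).
Since 828 ≠ 1, base 3 is a Fermat witness: 1273 is composite.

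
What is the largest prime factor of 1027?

79

1027 = 13 · 79
79 is prime.
So 1027 = 13 · 79; the largest prime factor is 79.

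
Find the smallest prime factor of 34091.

73

34091 is odd.
Digit sum 17, not divisible by 3.
Ends in 1: not divisible by 5.
7: 34091 = 7·4870 + 1
11: 34091 = 11·3099 + 2
13: 34091 = 13·2622 + 5
17: 34091 = 17·2005 + 6
19: 34091 = 19·1794 + 5
23: 34091 = 23·1482 + 5
29: 34091 = 29·1175 + 16
31: 34091 = 31·1099 + 22
37: 34091 = 37·921 + 14
41: 34091 = 41·831 + 20
43: 34091 = 43·792 + 35
47: 34091 = 47·725 + 16
53: 34091 = 53·643 + 12
59: 34091 = 59·577 + 48
61: 34091 = 61·558 + 53
67: 34091 = 67·508 + 55
71: 34091 = 71·480 + 11
73: 34091 = 73·467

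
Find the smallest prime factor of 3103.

29

3103 is odd.
Digit sum 7, not divisible by 3.
Ends in 3: not divisible by 5.
7: 3103 = 7·443 + 2
11: 3103 = 11·282 + 1
13: 3103 = 13·238 + 9
17: 3103 = 17·182 + 9
19: 3103 = 19·163 + 6
23: 3103 = 23·134 + 21
29: 3103 = 29·107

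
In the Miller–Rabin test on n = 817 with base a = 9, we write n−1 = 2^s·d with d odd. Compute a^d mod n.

809

817 − 1 = 816 = 2^4 · 51, so d = 51.
9^1 ≡ 9 (mod 817)
9^2 ≡ 9^2 = 81 ≡ 81 (mod 817)
9^4 ≡ 81^2 = 6561 ≡ 25 (mod 817)
9^8 ≡ 25^2 = 625 ≡ 625 (mod 817)
9^16 ≡ 625^2 = 390625 ≡ 99 (mod 817)
9^32 ≡ 99^2 = 9801 ≡ 814 (mod 817)
51 = 32 + 16 + 2 + 1 in binary powers of 2.
So 9^51 ≡ 814 · 99 · 81 · 9 ≡ 809 (mod 817).
Squaring chain: 809 → 64 → 11 → 121; never reaches −1, so base 9 is a Miller–Rabin witness that 817 is composite.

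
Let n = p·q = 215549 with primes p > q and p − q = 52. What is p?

491

Since p = q + 52, we have 215549 = q(q + 52), so q² + 52q − 215549 = 0.
Discriminant: 52² + 4·215549 = 2704 + 862196 = 864900; √864900 = 930.
q = (−52 + 930)/2 = 439, and p = q + 52 = 491.
Check: 439 · 491 = 215549.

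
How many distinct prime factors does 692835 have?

6

692835 = 3 · 230945
230945 = 5 · 46189
46189 = 11 · 4199
4199 = 13 · 323
323 = 17 · 19
692835 = 3 · 5 · 11 · 13 · 17 · 19, which has 6 distinct prime factors.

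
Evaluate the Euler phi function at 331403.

Factor: 331403 = 41 · 59 · 137.
φ(331403) = (41−1) · (59−1) · (137−1) = 40 · 58 · 136 = 315520.

315520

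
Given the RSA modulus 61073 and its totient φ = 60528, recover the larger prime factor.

389

φ(n) = (p−1)(q−1) = n − (p+q) + 1, so p + q = 61073 − 60528 + 1 = 546.
p and q are the roots of t² − 546t + 61073 = 0.
Discriminant: 546² − 4·61073 = 298116 − 244292 = 53824; √53824 = 232.
q = (546 − 232)/2 = 157, p = (546 + 232)/2 = 389.
Check: 157 · 389 = 61073.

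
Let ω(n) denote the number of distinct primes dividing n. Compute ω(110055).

5

110055 = 3 · 36685
36685 = 5 · 7337
7337 = 11 · 667
667 = 23 · 29
110055 = 3 · 5 · 11 · 23 · 29, which has 5 distinct prime factors.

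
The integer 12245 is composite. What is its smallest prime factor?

12245 is odd.
Digit sum 14, not divisible by 3.
Ends in 5: divisible by 5.

5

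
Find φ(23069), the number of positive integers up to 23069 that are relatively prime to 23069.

20416

Factor: 23069 = 17 · 23 · 59.
φ(23069) = (17−1) · (23−1) · (59−1) = 16 · 22 · 58 = 20416.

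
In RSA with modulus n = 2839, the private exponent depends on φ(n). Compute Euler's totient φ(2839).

2656

Factor: 2839 = 17 · 167.
φ(2839) = (17−1) · (167−1) = 16 · 166 = 2656.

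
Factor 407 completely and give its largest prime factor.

37

407 = 11 · 37
37 is prime.
So 407 = 11 · 37; the largest prime factor is 37.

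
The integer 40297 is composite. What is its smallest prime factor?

40297 is odd.
Digit sum 22, not divisible by 3.
Ends in 7: not divisible by 5.
7: 40297 = 7·5756 + 5
11: 40297 = 11·3663 + 4
13: 40297 = 13·3099 + 10
17: 40297 = 17·2370 + 7
19: 40297 = 19·2120 + 17
23: 40297 = 23·1752 + 1
29: 40297 = 29·1389 + 16
31: 40297 = 31·1299 + 28
37: 40297 = 37·1089 + 4
41: 40297 = 41·982 + 35
43: 40297 = 43·937 + 6
47: 40297 = 47·857 + 18
53: 40297 = 53·760 + 17
59: 40297 = 59·683

59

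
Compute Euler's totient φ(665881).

639360

Factor: 665881 = 41 · 109 · 149.
φ(665881) = (41−1) · (109−1) · (149−1) = 40 · 108 · 148 = 639360.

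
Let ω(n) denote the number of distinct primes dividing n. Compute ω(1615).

1615 = 5 · 323
323 = 17 · 19
1615 = 5 · 17 · 19, which has 3 distinct prime factors.

3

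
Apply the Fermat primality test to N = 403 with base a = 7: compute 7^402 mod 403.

233

7^1 ≡ 7 (mod 403)
7^2 ≡ 7^2 = 49 ≡ 49 (mod 403)
7^4 ≡ 49^2 = 2401 ≡ 386 (mod 403)
7^8 ≡ 386^2 = 148996 ≡ 289 (mod 403)
7^16 ≡ 289^2 = 83521 ≡ 100 (mod 403)
7^32 ≡ 100^2 = 10000 ≡ 328 (mod 403)
7^64 ≡ 328^2 = 107584 ≡ 386 (mod 403)
7^128 ≡ 386^2 = 148996 ≡ 289 (mod 403)
7^256 ≡ 289^2 = 83521 ≡ 100 (mod 403)
402 = 256 + 128 + 16 + 2 in binary powers of 2.
So 7^402 ≡ 100 · 289 · 100 · 49 ≡ 233 (mod 403).
Since 233 ≠ 1, base 7 is a Fermat witness: 403 is composite.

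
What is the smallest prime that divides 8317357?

8317357 is odd.
Digit sum 34, not divisible by 3.
Ends in 7: not divisible by 5.
7: 8317357 = 7·1188193 + 6
11: 8317357 = 11·756123 + 4
13: 8317357 = 13·639796 + 9
17: 8317357 = 17·489256 + 5
19: 8317357 = 19·437755 + 12
23: 8317357 = 23·361624 + 5
29: 8317357 = 29·286805 + 12
31: 8317357 = 31·268301 + 26
37: 8317357 = 37·224793 + 16
41: 8317357 = 41·202862 + 15
43: 8317357 = 43·193426 + 39
47: 8317357 = 47·176965 + 2
53: 8317357 = 53·156931 + 14
59: 8317357 = 59·140972 + 9
61: 8317357 = 61·136350 + 7
67: 8317357 = 67·124139 + 44
71: 8317357 = 71·117145 + 62
73: 8317357 = 73·113936 + 29
79: 8317357 = 79·105283

79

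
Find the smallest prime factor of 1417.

13

1417 is odd.
Digit sum 13, not divisible by 3.
Ends in 7: not divisible by 5.
7: 1417 = 7·202 + 3
11: 1417 = 11·128 + 9
13: 1417 = 13·109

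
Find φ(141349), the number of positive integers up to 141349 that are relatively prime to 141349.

Factor: 141349 = 13 · 83 · 131.
φ(141349) = (13−1) · (83−1) · (131−1) = 12 · 82 · 130 = 127920.

127920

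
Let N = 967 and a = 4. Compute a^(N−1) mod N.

1

4^1 ≡ 4 (mod 967)
4^2 ≡ 4^2 = 16 ≡ 16 (mod 967)
4^4 ≡ 16^2 = 256 ≡ 256 (mod 967)
4^8 ≡ 256^2 = 65536 ≡ 747 (mod 967)
4^16 ≡ 747^2 = 558009 ≡ 50 (mod 967)
4^32 ≡ 50^2 = 2500 ≡ 566 (mod 967)
4^64 ≡ 566^2 = 320356 ≡ 279 (mod 967)
4^128 ≡ 279^2 = 77841 ≡ 481 (mod 967)
4^256 ≡ 481^2 = 231361 ≡ 248 (mod 967)
4^512 ≡ 248^2 = 61504 ≡ 583 (mod 967)
966 = 512 + 256 + 128 + 64 + 4 + 2 in binary powers of 2.
So 4^966 ≡ 583 · 248 · 481 · 279 · 256 · 16 ≡ 1 (mod 967).
Since the result is 1, base 4 gives no evidence that 967 is composite.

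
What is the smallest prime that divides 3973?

29

3973 is odd.
Digit sum 22, not divisible by 3.
Ends in 3: not divisible by 5.
7: 3973 = 7·567 + 4
11: 3973 = 11·361 + 2
13: 3973 = 13·305 + 8
17: 3973 = 17·233 + 12
19: 3973 = 19·209 + 2
23: 3973 = 23·172 + 17
29: 3973 = 29·137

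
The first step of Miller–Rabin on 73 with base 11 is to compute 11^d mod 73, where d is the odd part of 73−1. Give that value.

22

73 − 1 = 72 = 2^3 · 9, so d = 9.
11^1 ≡ 11 (mod 73)
11^2 ≡ 11^2 = 121 ≡ 48 (mod 73)
11^4 ≡ 48^2 = 2304 ≡ 41 (mod 73)
11^8 ≡ 41^2 = 1681 ≡ 2 (mod 73)
9 = 8 + 1 in binary powers of 2.
So 11^9 ≡ 2 · 11 ≡ 22 (mod 73).
Squaring chain: 22 → 46 → 72; reaches −1, so base 11 does not prove 73 composite.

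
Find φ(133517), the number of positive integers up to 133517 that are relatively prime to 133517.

125280

Factor: 133517 = 31 · 59 · 73.
φ(133517) = (31−1) · (59−1) · (73−1) = 30 · 58 · 72 = 125280.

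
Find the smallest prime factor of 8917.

37

8917 is odd.
Digit sum 25, not divisible by 3.
Ends in 7: not divisible by 5.
7: 8917 = 7·1273 + 6
11: 8917 = 11·810 + 7
13: 8917 = 13·685 + 12
17: 8917 = 17·524 + 9
19: 8917 = 19·469 + 6
23: 8917 = 23·387 + 16
29: 8917 = 29·307 + 14
31: 8917 = 31·287 + 20
37: 8917 = 37·241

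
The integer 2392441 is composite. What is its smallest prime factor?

2392441 is odd.
Digit sum 25, not divisible by 3.
Ends in 1: not divisible by 5.
7: 2392441 = 7·341777 + 2
11: 2392441 = 11·217494 + 7
13: 2392441 = 13·184033 + 12
17: 2392441 = 17·140731 + 14
19: 2392441 = 19·125917 + 18
23: 2392441 = 23·104019 + 4
29: 2392441 = 29·82497 + 28
31: 2392441 = 31·77175 + 16
37: 2392441 = 37·64660 + 21
41: 2392441 = 41·58352 + 9
43: 2392441 = 43·55638 + 7
47: 2392441 = 47·50903

47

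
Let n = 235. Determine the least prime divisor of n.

5

235 is odd.
Digit sum 10, not divisible by 3.
Ends in 5: divisible by 5.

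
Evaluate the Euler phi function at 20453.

20160

Factor: 20453 = 113 · 181.
φ(20453) = (113−1) · (181−1) = 112 · 180 = 20160.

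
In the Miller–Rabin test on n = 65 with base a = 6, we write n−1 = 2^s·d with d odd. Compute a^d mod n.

6

65 − 1 = 64 = 2^6 · 1, so d = 1.
6^1 ≡ 6 (mod 65)
1 = 1 in binary powers of 2.
So 6^1 ≡ 6 ≡ 6 (mod 65).
Squaring chain: 6 → 36 → 61 → 16 → 61 → 16; never reaches −1, so base 6 is a Miller–Rabin witness that 65 is composite.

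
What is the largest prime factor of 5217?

5217 = 3 · 1739
1739 = 37 · 47
47 is prime.
So 5217 = 3 · 37 · 47; the largest prime factor is 47.

47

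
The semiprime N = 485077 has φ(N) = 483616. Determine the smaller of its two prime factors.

509

φ(n) = (p−1)(q−1) = n − (p+q) + 1, so p + q = 485077 − 483616 + 1 = 1462.
p and q are the roots of t² − 1462t + 485077 = 0.
Discriminant: 1462² − 4·485077 = 2137444 − 1940308 = 197136; √197136 = 444.
q = (1462 − 444)/2 = 509, p = (1462 + 444)/2 = 953.
Check: 509 · 953 = 485077.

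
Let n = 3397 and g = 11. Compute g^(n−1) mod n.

11^1 ≡ 11 (mod 3397)
11^2 ≡ 11^2 = 121 ≡ 121 (mod 3397)
11^4 ≡ 121^2 = 14641 ≡ 1053 (mod 3397)
11^8 ≡ 1053^2 = 1108809 ≡ 1387 (mod 3397)
11^16 ≡ 1387^2 = 1923769 ≡ 1067 (mod 3397)
11^32 ≡ 1067^2 = 1138489 ≡ 494 (mod 3397)
11^64 ≡ 494^2 = 244036 ≡ 2849 (mod 3397)
11^128 ≡ 2849^2 = 8116801 ≡ 1368 (mod 3397)
11^256 ≡ 1368^2 = 1871424 ≡ 3074 (mod 3397)
11^512 ≡ 3074^2 = 9449476 ≡ 2419 (mod 3397)
11^1024 ≡ 2419^2 = 5851561 ≡ 1927 (mod 3397)
11^2048 ≡ 1927^2 = 3713329 ≡ 408 (mod 3397)
3396 = 2048 + 1024 + 256 + 64 + 4 in binary powers of 2.
So 11^3396 ≡ 408 · 1927 · 3074 · 2849 · 1053 ≡ 699 (mod 3397).
Since 699 ≠ 1, base 11 is a Fermat witness: 3397 is composite.

699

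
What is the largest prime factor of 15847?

15847 = 13 · 1219
1219 = 23 · 53
53 is prime.
So 15847 = 13 · 23 · 53; the largest prime factor is 53.

53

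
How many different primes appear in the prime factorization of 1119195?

6

1119195 = 3^2 · 124355
124355 = 5 · 24871
24871 = 7 · 3553
3553 = 11 · 323
323 = 17 · 19
1119195 = 3^2 · 5 · 7 · 11 · 17 · 19, which has 6 distinct prime factors.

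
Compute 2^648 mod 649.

80

2^1 ≡ 2 (mod 649)
2^2 ≡ 2^2 = 4 ≡ 4 (mod 649)
2^4 ≡ 4^2 = 16 ≡ 16 (mod 649)
2^8 ≡ 16^2 = 256 ≡ 256 (mod 649)
2^16 ≡ 256^2 = 65536 ≡ 636 (mod 649)
2^32 ≡ 636^2 = 404496 ≡ 169 (mod 649)
2^64 ≡ 169^2 = 28561 ≡ 5 (mod 649)
2^128 ≡ 5^2 = 25 ≡ 25 (mod 649)
2^256 ≡ 25^2 = 625 ≡ 625 (mod 649)
2^512 ≡ 625^2 = 390625 ≡ 576 (mod 649)
648 = 512 + 128 + 8 in binary powers of 2.
So 2^648 ≡ 576 · 25 · 256 ≡ 80 (mod 649).
Since 80 ≠ 1, base 2 is a Fermat witness: 649 is composite.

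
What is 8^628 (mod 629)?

322

8^1 ≡ 8 (mod 629)
8^2 ≡ 8^2 = 64 ≡ 64 (mod 629)
8^4 ≡ 64^2 = 4096 ≡ 322 (mod 629)
8^8 ≡ 322^2 = 103684 ≡ 528 (mod 629)
8^16 ≡ 528^2 = 278784 ≡ 137 (mod 629)
8^32 ≡ 137^2 = 18769 ≡ 528 (mod 629)
8^64 ≡ 528^2 = 278784 ≡ 137 (mod 629)
8^128 ≡ 137^2 = 18769 ≡ 528 (mod 629)
8^256 ≡ 528^2 = 278784 ≡ 137 (mod 629)
8^512 ≡ 137^2 = 18769 ≡ 528 (mod 629)
628 = 512 + 64 + 32 + 16 + 4 in binary powers of 2.
So 8^628 ≡ 528 · 137 · 528 · 137 · 322 ≡ 322 (mod 629).
Since 322 ≠ 1, base 8 is a Fermat witness: 629 is composite.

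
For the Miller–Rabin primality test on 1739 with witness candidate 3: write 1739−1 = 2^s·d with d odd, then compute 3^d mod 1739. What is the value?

946

1739 − 1 = 1738 = 2^1 · 869, so d = 869.
3^1 ≡ 3 (mod 1739)
3^2 ≡ 3^2 = 9 ≡ 9 (mod 1739)
3^4 ≡ 9^2 = 81 ≡ 81 (mod 1739)
3^8 ≡ 81^2 = 6561 ≡ 1344 (mod 1739)
3^16 ≡ 1344^2 = 1806336 ≡ 1254 (mod 1739)
3^32 ≡ 1254^2 = 1572516 ≡ 460 (mod 1739)
3^64 ≡ 460^2 = 211600 ≡ 1181 (mod 1739)
3^128 ≡ 1181^2 = 1394761 ≡ 83 (mod 1739)
3^256 ≡ 83^2 = 6889 ≡ 1672 (mod 1739)
3^512 ≡ 1672^2 = 2795584 ≡ 1011 (mod 1739)
869 = 512 + 256 + 64 + 32 + 4 + 1 in binary powers of 2.
So 3^869 ≡ 1011 · 1672 · 1181 · 460 · 81 · 3 ≡ 946 (mod 1739).
Squaring chain: 946; never reaches −1, so base 3 is a Miller–Rabin witness that 1739 is composite.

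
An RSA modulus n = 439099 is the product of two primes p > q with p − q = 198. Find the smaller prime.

571

Since p = q + 198, we have 439099 = q(q + 198), so q² + 198q − 439099 = 0.
Discriminant: 198² + 4·439099 = 39204 + 1756396 = 1795600; √1795600 = 1340.
q = (−198 + 1340)/2 = 571, and p = q + 198 = 769.
Check: 571 · 769 = 439099.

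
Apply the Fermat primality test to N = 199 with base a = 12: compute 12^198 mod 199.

1

12^1 ≡ 12 (mod 199)
12^2 ≡ 12^2 = 144 ≡ 144 (mod 199)
12^4 ≡ 144^2 = 20736 ≡ 40 (mod 199)
12^8 ≡ 40^2 = 1600 ≡ 8 (mod 199)
12^16 ≡ 8^2 = 64 ≡ 64 (mod 199)
12^32 ≡ 64^2 = 4096 ≡ 116 (mod 199)
12^64 ≡ 116^2 = 13456 ≡ 123 (mod 199)
12^128 ≡ 123^2 = 15129 ≡ 5 (mod 199)
198 = 128 + 64 + 4 + 2 in binary powers of 2.
So 12^198 ≡ 5 · 123 · 40 · 144 ≡ 1 (mod 199).
Since the result is 1, base 12 gives no evidence that 199 is composite.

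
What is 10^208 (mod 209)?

10^1 ≡ 10 (mod 209)
10^2 ≡ 10^2 = 100 ≡ 100 (mod 209)
10^4 ≡ 100^2 = 10000 ≡ 177 (mod 209)
10^8 ≡ 177^2 = 31329 ≡ 188 (mod 209)
10^16 ≡ 188^2 = 35344 ≡ 23 (mod 209)
10^32 ≡ 23^2 = 529 ≡ 111 (mod 209)
10^64 ≡ 111^2 = 12321 ≡ 199 (mod 209)
10^128 ≡ 199^2 = 39601 ≡ 100 (mod 209)
208 = 128 + 64 + 16 in binary powers of 2.
So 10^208 ≡ 100 · 199 · 23 ≡ 199 (mod 209).
Since 199 ≠ 1, base 10 is a Fermat witness: 209 is composite.

199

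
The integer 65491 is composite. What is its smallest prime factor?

79

65491 is odd.
Digit sum 25, not divisible by 3.
Ends in 1: not divisible by 5.
7: 65491 = 7·9355 + 6
11: 65491 = 11·5953 + 8
13: 65491 = 13·5037 + 10
17: 65491 = 17·3852 + 7
19: 65491 = 19·3446 + 17
23: 65491 = 23·2847 + 10
29: 65491 = 29·2258 + 9
31: 65491 = 31·2112 + 19
37: 65491 = 37·1770 + 1
41: 65491 = 41·1597 + 14
43: 65491 = 43·1523 + 2
47: 65491 = 47·1393 + 20
53: 65491 = 53·1235 + 36
59: 65491 = 59·1110 + 1
61: 65491 = 61·1073 + 38
67: 65491 = 67·977 + 32
71: 65491 = 71·922 + 29
73: 65491 = 73·897 + 10
79: 65491 = 79·829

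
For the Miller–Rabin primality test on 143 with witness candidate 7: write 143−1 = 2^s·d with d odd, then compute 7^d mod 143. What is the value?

143 − 1 = 142 = 2^1 · 71, so d = 71.
7^1 ≡ 7 (mod 143)
7^2 ≡ 7^2 = 49 ≡ 49 (mod 143)
7^4 ≡ 49^2 = 2401 ≡ 113 (mod 143)
7^8 ≡ 113^2 = 12769 ≡ 42 (mod 143)
7^16 ≡ 42^2 = 1764 ≡ 48 (mod 143)
7^32 ≡ 48^2 = 2304 ≡ 16 (mod 143)
7^64 ≡ 16^2 = 256 ≡ 113 (mod 143)
71 = 64 + 4 + 2 + 1 in binary powers of 2.
So 7^71 ≡ 113 · 113 · 49 · 7 ≡ 106 (mod 143).
Squaring chain: 106; never reaches −1, so base 7 is a Miller–Rabin witness that 143 is composite.

106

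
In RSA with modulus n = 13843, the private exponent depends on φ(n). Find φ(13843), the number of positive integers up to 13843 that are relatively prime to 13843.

Factor: 13843 = 109 · 127.
φ(13843) = (109−1) · (127−1) = 108 · 126 = 13608.

13608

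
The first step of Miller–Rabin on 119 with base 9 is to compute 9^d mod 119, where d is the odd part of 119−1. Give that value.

32

119 − 1 = 118 = 2^1 · 59, so d = 59.
9^1 ≡ 9 (mod 119)
9^2 ≡ 9^2 = 81 ≡ 81 (mod 119)
9^4 ≡ 81^2 = 6561 ≡ 16 (mod 119)
9^8 ≡ 16^2 = 256 ≡ 18 (mod 119)
9^16 ≡ 18^2 = 324 ≡ 86 (mod 119)
9^32 ≡ 86^2 = 7396 ≡ 18 (mod 119)
59 = 32 + 16 + 8 + 2 + 1 in binary powers of 2.
So 9^59 ≡ 18 · 86 · 18 · 81 · 9 ≡ 32 (mod 119).
Squaring chain: 32; never reaches −1, so base 9 is a Miller–Rabin witness that 119 is composite.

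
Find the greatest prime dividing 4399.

83

4399 = 53 · 83
83 is prime.
So 4399 = 53 · 83; the largest prime factor is 83.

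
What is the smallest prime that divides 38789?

38789 is odd.
Digit sum 35, not divisible by 3.
Ends in 9: not divisible by 5.
7: 38789 = 7·5541 + 2
11: 38789 = 11·3526 + 3
13: 38789 = 13·2983 + 10
17: 38789 = 17·2281 + 12
19: 38789 = 19·2041 + 10
23: 38789 = 23·1686 + 11
29: 38789 = 29·1337 + 16
31: 38789 = 31·1251 + 8
37: 38789 = 37·1048 + 13
41: 38789 = 41·946 + 3
43: 38789 = 43·902 + 3
47: 38789 = 47·825 + 14
53: 38789 = 53·731 + 46
59: 38789 = 59·657 + 26
61: 38789 = 61·635 + 54
67: 38789 = 67·578 + 63
71: 38789 = 71·546 + 23
73: 38789 = 73·531 + 26
79: 38789 = 79·491

79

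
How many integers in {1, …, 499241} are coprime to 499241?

477360

Factor: 499241 = 37 · 103 · 131.
φ(499241) = (37−1) · (103−1) · (131−1) = 36 · 102 · 130 = 477360.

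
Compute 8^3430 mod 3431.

1687

8^1 ≡ 8 (mod 3431)
8^2 ≡ 8^2 = 64 ≡ 64 (mod 3431)
8^4 ≡ 64^2 = 4096 ≡ 665 (mod 3431)
8^8 ≡ 665^2 = 442225 ≡ 3057 (mod 3431)
8^16 ≡ 3057^2 = 9345249 ≡ 2636 (mod 3431)
8^32 ≡ 2636^2 = 6948496 ≡ 721 (mod 3431)
8^64 ≡ 721^2 = 519841 ≡ 1760 (mod 3431)
8^128 ≡ 1760^2 = 3097600 ≡ 2838 (mod 3431)
8^256 ≡ 2838^2 = 8054244 ≡ 1687 (mod 3431)
8^512 ≡ 1687^2 = 2845969 ≡ 1670 (mod 3431)
8^1024 ≡ 1670^2 = 2788900 ≡ 2928 (mod 3431)
8^2048 ≡ 2928^2 = 8573184 ≡ 2546 (mod 3431)
3430 = 2048 + 1024 + 256 + 64 + 32 + 4 + 2 in binary powers of 2.
So 8^3430 ≡ 2546 · 2928 · 1687 · 1760 · 721 · 665 · 64 ≡ 1687 (mod 3431).
Since 1687 ≠ 1, base 8 is a Fermat witness: 3431 is composite.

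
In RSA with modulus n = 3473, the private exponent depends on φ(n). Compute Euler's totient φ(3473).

3300

Factor: 3473 = 23 · 151.
φ(3473) = (23−1) · (151−1) = 22 · 150 = 3300.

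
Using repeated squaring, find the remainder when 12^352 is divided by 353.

12^1 ≡ 12 (mod 353)
12^2 ≡ 12^2 = 144 ≡ 144 (mod 353)
12^4 ≡ 144^2 = 20736 ≡ 262 (mod 353)
12^8 ≡ 262^2 = 68644 ≡ 162 (mod 353)
12^16 ≡ 162^2 = 26244 ≡ 122 (mod 353)
12^32 ≡ 122^2 = 14884 ≡ 58 (mod 353)
12^64 ≡ 58^2 = 3364 ≡ 187 (mod 353)
12^128 ≡ 187^2 = 34969 ≡ 22 (mod 353)
12^256 ≡ 22^2 = 484 ≡ 131 (mod 353)
352 = 256 + 64 + 32 in binary powers of 2.
So 12^352 ≡ 131 · 187 · 58 ≡ 1 (mod 353).
Since the result is 1, base 12 gives no evidence that 353 is composite.

1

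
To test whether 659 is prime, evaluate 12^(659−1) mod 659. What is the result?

12^1 ≡ 12 (mod 659)
12^2 ≡ 12^2 = 144 ≡ 144 (mod 659)
12^4 ≡ 144^2 = 20736 ≡ 307 (mod 659)
12^8 ≡ 307^2 = 94249 ≡ 12 (mod 659)
12^16 ≡ 12^2 = 144 ≡ 144 (mod 659)
12^32 ≡ 144^2 = 20736 ≡ 307 (mod 659)
12^64 ≡ 307^2 = 94249 ≡ 12 (mod 659)
12^128 ≡ 12^2 = 144 ≡ 144 (mod 659)
12^256 ≡ 144^2 = 20736 ≡ 307 (mod 659)
12^512 ≡ 307^2 = 94249 ≡ 12 (mod 659)
658 = 512 + 128 + 16 + 2 in binary powers of 2.
So 12^658 ≡ 12 · 144 · 144 · 144 ≡ 1 (mod 659).
Since the result is 1, base 12 gives no evidence that 659 is composite.

1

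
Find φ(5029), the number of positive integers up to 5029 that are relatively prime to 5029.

4876

Factor: 5029 = 47 · 107.
φ(5029) = (47−1) · (107−1) = 46 · 106 = 4876.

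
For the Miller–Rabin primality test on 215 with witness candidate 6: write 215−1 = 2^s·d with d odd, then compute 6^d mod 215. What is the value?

36

215 − 1 = 214 = 2^1 · 107, so d = 107.
6^1 ≡ 6 (mod 215)
6^2 ≡ 6^2 = 36 ≡ 36 (mod 215)
6^4 ≡ 36^2 = 1296 ≡ 6 (mod 215)
6^8 ≡ 6^2 = 36 ≡ 36 (mod 215)
6^16 ≡ 36^2 = 1296 ≡ 6 (mod 215)
6^32 ≡ 6^2 = 36 ≡ 36 (mod 215)
6^64 ≡ 36^2 = 1296 ≡ 6 (mod 215)
107 = 64 + 32 + 8 + 2 + 1 in binary powers of 2.
So 6^107 ≡ 6 · 36 · 36 · 36 · 6 ≡ 36 (mod 215).
Squaring chain: 36; never reaches −1, so base 6 is a Miller–Rabin witness that 215 is composite.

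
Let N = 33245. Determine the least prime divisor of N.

33245 is odd.
Digit sum 17, not divisible by 3.
Ends in 5: divisible by 5.

5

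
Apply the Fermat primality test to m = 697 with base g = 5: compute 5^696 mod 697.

611

5^1 ≡ 5 (mod 697)
5^2 ≡ 5^2 = 25 ≡ 25 (mod 697)
5^4 ≡ 25^2 = 625 ≡ 625 (mod 697)
5^8 ≡ 625^2 = 390625 ≡ 305 (mod 697)
5^16 ≡ 305^2 = 93025 ≡ 324 (mod 697)
5^32 ≡ 324^2 = 104976 ≡ 426 (mod 697)
5^64 ≡ 426^2 = 181476 ≡ 256 (mod 697)
5^128 ≡ 256^2 = 65536 ≡ 18 (mod 697)
5^256 ≡ 18^2 = 324 ≡ 324 (mod 697)
5^512 ≡ 324^2 = 104976 ≡ 426 (mod 697)
696 = 512 + 128 + 32 + 16 + 8 in binary powers of 2.
So 5^696 ≡ 426 · 18 · 426 · 324 · 305 ≡ 611 (mod 697).
Since 611 ≠ 1, base 5 is a Fermat witness: 697 is composite.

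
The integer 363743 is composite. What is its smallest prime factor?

363743 is odd.
Digit sum 26, not divisible by 3.
Ends in 3: not divisible by 5.
7: 363743 = 7·51963 + 2
11: 363743 = 11·33067 + 6
13: 363743 = 13·27980 + 3
17: 363743 = 17·21396 + 11
19: 363743 = 19·19144 + 7
23: 363743 = 23·15814 + 21
29: 363743 = 29·12542 + 25
31: 363743 = 31·11733 + 20
37: 363743 = 37·9830 + 33
41: 363743 = 41·8871 + 32
43: 363743 = 43·8459 + 6
47: 363743 = 47·7739 + 10
53: 363743 = 53·6863 + 4
59: 363743 = 59·6165 + 8
61: 363743 = 61·5963

61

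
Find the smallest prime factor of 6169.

31

6169 is odd.
Digit sum 22, not divisible by 3.
Ends in 9: not divisible by 5.
7: 6169 = 7·881 + 2
11: 6169 = 11·560 + 9
13: 6169 = 13·474 + 7
17: 6169 = 17·362 + 15
19: 6169 = 19·324 + 13
23: 6169 = 23·268 + 5
29: 6169 = 29·212 + 21
31: 6169 = 31·199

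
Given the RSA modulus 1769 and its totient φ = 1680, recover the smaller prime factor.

φ(n) = (p−1)(q−1) = n − (p+q) + 1, so p + q = 1769 − 1680 + 1 = 90.
p and q are the roots of t² − 90t + 1769 = 0.
Discriminant: 90² − 4·1769 = 8100 − 7076 = 1024; √1024 = 32.
q = (90 − 32)/2 = 29, p = (90 + 32)/2 = 61.
Check: 29 · 61 = 1769.

29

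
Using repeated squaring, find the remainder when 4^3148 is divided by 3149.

4^1 ≡ 4 (mod 3149)
4^2 ≡ 4^2 = 16 ≡ 16 (mod 3149)
4^4 ≡ 16^2 = 256 ≡ 256 (mod 3149)
4^8 ≡ 256^2 = 65536 ≡ 2556 (mod 3149)
4^16 ≡ 2556^2 = 6533136 ≡ 2110 (mod 3149)
4^32 ≡ 2110^2 = 4452100 ≡ 2563 (mod 3149)
4^64 ≡ 2563^2 = 6568969 ≡ 155 (mod 3149)
4^128 ≡ 155^2 = 24025 ≡ 1982 (mod 3149)
4^256 ≡ 1982^2 = 3928324 ≡ 1521 (mod 3149)
4^512 ≡ 1521^2 = 2313441 ≡ 2075 (mod 3149)
4^1024 ≡ 2075^2 = 4305625 ≡ 942 (mod 3149)
4^2048 ≡ 942^2 = 887364 ≡ 2495 (mod 3149)
3148 = 2048 + 1024 + 64 + 8 + 4 in binary powers of 2.
So 4^3148 ≡ 2495 · 942 · 155 · 2556 · 256 ≡ 3138 (mod 3149).
Since 3138 ≠ 1, base 4 is a Fermat witness: 3149 is composite.

3138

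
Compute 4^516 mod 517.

147

4^1 ≡ 4 (mod 517)
4^2 ≡ 4^2 = 16 ≡ 16 (mod 517)
4^4 ≡ 16^2 = 256 ≡ 256 (mod 517)
4^8 ≡ 256^2 = 65536 ≡ 394 (mod 517)
4^16 ≡ 394^2 = 155236 ≡ 136 (mod 517)
4^32 ≡ 136^2 = 18496 ≡ 401 (mod 517)
4^64 ≡ 401^2 = 160801 ≡ 14 (mod 517)
4^128 ≡ 14^2 = 196 ≡ 196 (mod 517)
4^256 ≡ 196^2 = 38416 ≡ 158 (mod 517)
4^512 ≡ 158^2 = 24964 ≡ 148 (mod 517)
516 = 512 + 4 in binary powers of 2.
So 4^516 ≡ 148 · 256 ≡ 147 (mod 517).
Since 147 ≠ 1, base 4 is a Fermat witness: 517 is composite.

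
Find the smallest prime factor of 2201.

2201 is odd.
Digit sum 5, not divisible by 3.
Ends in 1: not divisible by 5.
7: 2201 = 7·314 + 3
11: 2201 = 11·200 + 1
13: 2201 = 13·169 + 4
17: 2201 = 17·129 + 8
19: 2201 = 19·115 + 16
23: 2201 = 23·95 + 16
29: 2201 = 29·75 + 26
31: 2201 = 31·71

31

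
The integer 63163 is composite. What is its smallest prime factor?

83

63163 is odd.
Digit sum 19, not divisible by 3.
Ends in 3: not divisible by 5.
7: 63163 = 7·9023 + 2
11: 63163 = 11·5742 + 1
13: 63163 = 13·4858 + 9
17: 63163 = 17·3715 + 8
19: 63163 = 19·3324 + 7
23: 63163 = 23·2746 + 5
29: 63163 = 29·2178 + 1
31: 63163 = 31·2037 + 16
37: 63163 = 37·1707 + 4
41: 63163 = 41·1540 + 23
43: 63163 = 43·1468 + 39
47: 63163 = 47·1343 + 42
53: 63163 = 53·1191 + 40
59: 63163 = 59·1070 + 33
61: 63163 = 61·1035 + 28
67: 63163 = 67·942 + 49
71: 63163 = 71·889 + 44
73: 63163 = 73·865 + 18
79: 63163 = 79·799 + 42
83: 63163 = 83·761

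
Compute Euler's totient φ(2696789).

Factor: 2696789 = 89 · 157 · 193.
φ(2696789) = (89−1) · (157−1) · (193−1) = 88 · 156 · 192 = 2635776.

2635776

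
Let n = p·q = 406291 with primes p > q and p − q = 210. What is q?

541

Since p = q + 210, we have 406291 = q(q + 210), so q² + 210q − 406291 = 0.
Discriminant: 210² + 4·406291 = 44100 + 1625164 = 1669264; √1669264 = 1292.
q = (−210 + 1292)/2 = 541, and p = q + 210 = 751.
Check: 541 · 751 = 406291.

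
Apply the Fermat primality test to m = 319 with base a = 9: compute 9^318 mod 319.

9^1 ≡ 9 (mod 319)
9^2 ≡ 9^2 = 81 ≡ 81 (mod 319)
9^4 ≡ 81^2 = 6561 ≡ 181 (mod 319)
9^8 ≡ 181^2 = 32761 ≡ 223 (mod 319)
9^16 ≡ 223^2 = 49729 ≡ 284 (mod 319)
9^32 ≡ 284^2 = 80656 ≡ 268 (mod 319)
9^64 ≡ 268^2 = 71824 ≡ 49 (mod 319)
9^128 ≡ 49^2 = 2401 ≡ 168 (mod 319)
9^256 ≡ 168^2 = 28224 ≡ 152 (mod 319)
318 = 256 + 32 + 16 + 8 + 4 + 2 in binary powers of 2.
So 9^318 ≡ 152 · 268 · 284 · 223 · 181 · 81 ≡ 25 (mod 319).
Since 25 ≠ 1, base 9 is a Fermat witness: 319 is composite.

25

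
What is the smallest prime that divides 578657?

23

578657 is odd.
Digit sum 38, not divisible by 3.
Ends in 7: not divisible by 5.
7: 578657 = 7·82665 + 2
11: 578657 = 11·52605 + 2
13: 578657 = 13·44512 + 1
17: 578657 = 17·34038 + 11
19: 578657 = 19·30455 + 12
23: 578657 = 23·25159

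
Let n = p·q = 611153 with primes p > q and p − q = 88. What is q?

Since p = q + 88, we have 611153 = q(q + 88), so q² + 88q − 611153 = 0.
Discriminant: 88² + 4·611153 = 7744 + 2444612 = 2452356; √2452356 = 1566.
q = (−88 + 1566)/2 = 739, and p = q + 88 = 827.
Check: 739 · 827 = 611153.

739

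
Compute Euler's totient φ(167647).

Factor: 167647 = 23 · 37 · 197.
φ(167647) = (23−1) · (37−1) · (197−1) = 22 · 36 · 196 = 155232.

155232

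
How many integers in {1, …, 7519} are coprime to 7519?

7344

Factor: 7519 = 73 · 103.
φ(7519) = (73−1) · (103−1) = 72 · 102 = 7344.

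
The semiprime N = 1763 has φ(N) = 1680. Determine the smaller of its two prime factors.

φ(n) = (p−1)(q−1) = n − (p+q) + 1, so p + q = 1763 − 1680 + 1 = 84.
p and q are the roots of t² − 84t + 1763 = 0.
Discriminant: 84² − 4·1763 = 7056 − 7052 = 4; √4 = 2.
q = (84 − 2)/2 = 41, p = (84 + 2)/2 = 43.
Check: 41 · 43 = 1763.

41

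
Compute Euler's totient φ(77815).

61152

Factor: 77815 = 5 · 79 · 197.
φ(77815) = (5−1) · (79−1) · (197−1) = 4 · 78 · 196 = 61152.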